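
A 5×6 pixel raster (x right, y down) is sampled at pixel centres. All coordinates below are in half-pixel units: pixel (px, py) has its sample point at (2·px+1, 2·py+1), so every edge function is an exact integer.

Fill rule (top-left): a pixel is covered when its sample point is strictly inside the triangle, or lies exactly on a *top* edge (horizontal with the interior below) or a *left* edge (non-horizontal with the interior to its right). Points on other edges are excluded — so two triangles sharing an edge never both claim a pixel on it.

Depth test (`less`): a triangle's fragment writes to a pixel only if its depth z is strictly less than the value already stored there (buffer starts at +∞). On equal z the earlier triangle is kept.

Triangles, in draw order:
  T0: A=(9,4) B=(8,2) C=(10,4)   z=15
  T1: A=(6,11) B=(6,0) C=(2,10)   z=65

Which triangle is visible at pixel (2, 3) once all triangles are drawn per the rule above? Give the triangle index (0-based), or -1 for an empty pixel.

T0:
  2·area = 2
  edge (9, 4)→(8, 2): d=(-1,-2) top-left  bias=+0
  edge (8, 2)→(10, 4): d=(2,2) right/bottom  bias=-1
  edge (10, 4)→(9, 4): d=(-1,0) right/bottom  bias=-1
    (3,0)@(7, 1): e=[-1,0,3] → .  [on edge]
    (4,1)@(9, 3): e=[1,0,1] → .  [on edge]
  covered (0 px):
    . . . . .
    . . . . .
    . . . . .
    . . . . .
    . . . . .
    . . . . .
T1:
  2·area = 44  (B↔C swapped to make it positive)
  edge (6, 11)→(2, 10): d=(-4,-1) top-left  bias=+0
  edge (2, 10)→(6, 0): d=(4,-10) top-left  bias=+0
  edge (6, 0)→(6, 11): d=(0,11) right/bottom  bias=-1
    (2,1)@(5, 3): e=[31,2,11] → X
    (3,1)@(7, 3): e=[33,22,-11] → .
    (2,2)@(5, 5): e=[23,10,11] → X
    (3,2)@(7, 5): e=[25,30,-11] → .
    (2,3)@(5, 7): e=[15,18,11] → X
    (3,3)@(7, 7): e=[17,38,-11] → .
    (1,4)@(3, 9): e=[5,6,33] → X
    (3,4)@(7, 9): e=[9,46,-11] → .
    (1,5)@(3, 11): e=[-3,14,33] → .
    (2,5)@(5, 11): e=[-1,34,11] → .
  covered (5 px):
    . . . . .
    . . X . .
    . . X . .
    . . X . .
    . X X . .
    . . . . .

Z-buffer (winner per pixel, '.' = empty):
  . . . . .
  . . 1 . .
  . . 1 . .
  . . 1 . .
  . 1 1 . .
  . . . . .

Final: 1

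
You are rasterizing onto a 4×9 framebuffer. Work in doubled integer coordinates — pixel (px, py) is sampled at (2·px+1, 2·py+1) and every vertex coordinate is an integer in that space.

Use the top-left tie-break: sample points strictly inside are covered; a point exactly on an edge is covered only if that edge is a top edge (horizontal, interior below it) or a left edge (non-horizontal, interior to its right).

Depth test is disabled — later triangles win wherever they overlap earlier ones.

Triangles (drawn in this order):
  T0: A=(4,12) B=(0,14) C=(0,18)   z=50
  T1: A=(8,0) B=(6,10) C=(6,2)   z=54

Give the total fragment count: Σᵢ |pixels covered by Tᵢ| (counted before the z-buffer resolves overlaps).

T0:
  2·area = 16  (B↔C swapped to make it positive)
  edge (4, 12)→(0, 18): d=(-4,6) right/bottom  bias=-1
  edge (0, 18)→(0, 14): d=(0,-4) top-left  bias=+0
  edge (0, 14)→(4, 12): d=(4,-2) top-left  bias=+0
    (1,6)@(3, 13): e=[2,12,2] → X
    (2,6)@(5, 13): e=[-10,20,6] → .
    (0,7)@(1, 15): e=[6,4,6] → X
    (1,7)@(3, 15): e=[-6,12,10] → .
    (0,8)@(1, 17): e=[-2,4,14] → .
  covered (2 px):
    . . . .
    . . . .
    . . . .
    . . . .
    . . . .
    . . . .
    . X . .
    X . . .
    . . . .
T1:
  2·area = 16
  edge (8, 0)→(6, 10): d=(-2,10) right/bottom  bias=-1
  edge (6, 10)→(6, 2): d=(0,-8) top-left  bias=+0
  edge (6, 2)→(8, 0): d=(2,-2) top-left  bias=+0
    (3,0)@(7, 1): e=[8,8,0] → X  [on edge]
    (2,1)@(5, 3): e=[24,-8,0] → .  [on edge]
    (3,1)@(7, 3): e=[4,8,4] → X
    (1,2)@(3, 5): e=[40,-24,0] → .  [on edge]
    (3,2)@(7, 5): e=[0,8,8] → .  [on edge]
    (0,3)@(1, 7): e=[56,-40,0] → .  [on edge]
    (2,7)@(5, 15): e=[0,-8,24] → .  [on edge]
  covered (2 px):
    . . . X
    . . . X
    . . . .
    . . . .
    . . . .
    . . . .
    . . . .
    . . . .
    . . . .

Answer: 4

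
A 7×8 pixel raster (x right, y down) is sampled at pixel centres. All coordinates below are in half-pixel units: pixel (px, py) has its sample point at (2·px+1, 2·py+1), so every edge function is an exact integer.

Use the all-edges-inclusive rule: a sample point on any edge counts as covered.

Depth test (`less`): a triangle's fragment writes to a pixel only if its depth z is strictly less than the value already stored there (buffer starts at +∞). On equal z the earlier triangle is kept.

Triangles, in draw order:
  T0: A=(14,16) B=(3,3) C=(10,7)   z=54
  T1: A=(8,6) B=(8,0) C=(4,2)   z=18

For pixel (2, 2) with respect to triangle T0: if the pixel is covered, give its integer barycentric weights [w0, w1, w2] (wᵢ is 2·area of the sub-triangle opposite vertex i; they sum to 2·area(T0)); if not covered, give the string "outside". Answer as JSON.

T0:
  2·area = 47
  edge (14, 16)→(3, 3): d=(-11,-13) inclusive
  edge (3, 3)→(10, 7): d=(7,4) inclusive
  edge (10, 7)→(14, 16): d=(4,9) inclusive
    (1,1)@(3, 3): e=[0,0,47] → X  [on edge]
    (2,1)@(5, 3): e=[26,-8,29] → .
    (1,2)@(3, 5): e=[-22,14,55] → .
    (2,2)@(5, 5): e=[4,6,37] → X
    (3,2)@(7, 5): e=[30,-2,19] → .
    (2,3)@(5, 7): e=[-18,20,45] → .
    (3,3)@(7, 7): e=[8,12,27] → X
    (4,3)@(9, 7): e=[34,4,9] → X
    (5,3)@(11, 7): e=[60,-4,-9] → .
    (3,4)@(7, 9): e=[-14,26,35] → .
    (4,4)@(9, 9): e=[12,18,17] → X
    (5,4)@(11, 9): e=[38,10,-1] → .
  covered (6 px):
    . . . . . . .
    . X . . . . .
    . . X . . . .
    . . . X X . .
    . . . . X . .
    . . . . . X .
    . . . . . . .
    . . . . . . .
T1:
  2·area = 24  (B↔C swapped to make it positive)
  edge (8, 6)→(4, 2): d=(-4,-4) inclusive
  edge (4, 2)→(8, 0): d=(4,-2) inclusive
  edge (8, 0)→(8, 6): d=(0,6) inclusive
    (1,0)@(3, 1): e=[0,-6,30] → .  [on edge]
    (3,0)@(7, 1): e=[16,2,6] → X
    (4,0)@(9, 1): e=[24,6,-6] → .
    (2,1)@(5, 3): e=[0,6,18] → X  [on edge]
    (4,1)@(9, 3): e=[16,14,-6] → .
    (2,2)@(5, 5): e=[-8,14,18] → .
    (3,2)@(7, 5): e=[0,18,6] → X  [on edge]
    (4,2)@(9, 5): e=[8,22,-6] → .
    (3,3)@(7, 7): e=[-8,26,6] → .
    (4,3)@(9, 7): e=[0,30,-6] → .  [on edge]
    (5,4)@(11, 9): e=[0,42,-18] → .  [on edge]
    (6,5)@(13, 11): e=[0,54,-30] → .  [on edge]
  covered (4 px):
    . . . X . . .
    . . X X . . .
    . . . X . . .
    . . . . . . .
    . . . . . . .
    . . . . . . .
    . . . . . . .
    . . . . . . .

Final: [6,37,4]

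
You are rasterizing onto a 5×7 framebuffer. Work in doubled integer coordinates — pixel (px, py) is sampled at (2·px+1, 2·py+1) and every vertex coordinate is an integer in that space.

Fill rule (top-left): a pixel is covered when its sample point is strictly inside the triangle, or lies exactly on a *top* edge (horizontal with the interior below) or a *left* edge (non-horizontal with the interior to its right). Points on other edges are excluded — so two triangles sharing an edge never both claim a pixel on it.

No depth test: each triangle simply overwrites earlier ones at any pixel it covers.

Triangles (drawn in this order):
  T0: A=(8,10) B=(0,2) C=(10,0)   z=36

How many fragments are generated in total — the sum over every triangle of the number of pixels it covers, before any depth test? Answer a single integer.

T0:
  2·area = 96
  edge (8, 10)→(0, 2): d=(-8,-8) top-left  bias=+0
  edge (0, 2)→(10, 0): d=(10,-2) top-left  bias=+0
  edge (10, 0)→(8, 10): d=(-2,10) right/bottom  bias=-1
    (2,0)@(5, 1): e=[48,0,48] → #  [on edge]
    (3,0)@(7, 1): e=[64,4,28] → #
    (4,0)@(9, 1): e=[80,8,8] → #
    (0,1)@(1, 3): e=[0,12,84] → #  [on edge]
    (1,1)@(3, 3): e=[16,16,64] → #
    (0,2)@(1, 5): e=[-16,32,80] → ·
    (1,2)@(3, 5): e=[0,36,60] → #  [on edge]
    (4,2)@(9, 5): e=[48,48,0] → ·  [on edge]
    (1,3)@(3, 7): e=[-16,56,56] → ·
    (2,3)@(5, 7): e=[0,60,36] → #  [on edge]
    (4,3)@(9, 7): e=[32,68,-4] → ·
    (2,4)@(5, 9): e=[-16,80,32] → ·
    (3,4)@(7, 9): e=[0,84,12] → #  [on edge]
    (4,5)@(9, 11): e=[0,108,-12] → ·  [on edge]
  covered (14 px):
    · · # # #
    # # # # #
    · # # # ·
    · · # # ·
    · · · # ·
    · · · · ·
    · · · · ·

Result: 14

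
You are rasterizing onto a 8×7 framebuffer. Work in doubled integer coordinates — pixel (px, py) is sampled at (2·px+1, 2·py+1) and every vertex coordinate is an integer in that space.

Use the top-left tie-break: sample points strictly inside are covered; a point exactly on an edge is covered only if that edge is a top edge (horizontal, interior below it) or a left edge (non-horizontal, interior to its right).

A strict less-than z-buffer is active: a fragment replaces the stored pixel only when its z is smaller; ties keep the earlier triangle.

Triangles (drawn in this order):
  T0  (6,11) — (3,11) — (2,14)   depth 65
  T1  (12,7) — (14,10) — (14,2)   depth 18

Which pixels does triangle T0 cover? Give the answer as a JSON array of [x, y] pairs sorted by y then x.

T0:
  2·area = 9  (B↔C swapped to make it positive)
  edge (6, 11)→(2, 14): d=(-4,3) right/bottom  bias=-1
  edge (2, 14)→(3, 11): d=(1,-3) top-left  bias=+0
  edge (3, 11)→(6, 11): d=(3,0) top-left  bias=+0
    (2,2)@(5, 5): e=[27,0,-18] → ·  [on edge]
    (0,5)@(1, 11): e=[15,-6,0] → ·  [on edge]
    (1,5)@(3, 11): e=[9,0,0] → #  [on edge]
    (2,5)@(5, 11): e=[3,6,0] → #  [on edge]
    (3,5)@(7, 11): e=[-3,12,0] → ·  [on edge]
    (4,5)@(9, 11): e=[-9,18,0] → ·  [on edge]
    (5,5)@(11, 11): e=[-15,24,0] → ·  [on edge]
    (6,5)@(13, 11): e=[-21,30,0] → ·  [on edge]
    (7,5)@(15, 11): e=[-27,36,0] → ·  [on edge]
    (1,6)@(3, 13): e=[1,2,6] → #
    (2,6)@(5, 13): e=[-5,8,6] → ·
  covered (3 px):
    · · · · · · · ·
    · · · · · · · ·
    · · · · · · · ·
    · · · · · · · ·
    · · · · · · · ·
    · # # · · · · ·
    · # · · · · · ·
T1:
  2·area = 16  (B↔C swapped to make it positive)
  edge (12, 7)→(14, 2): d=(2,-5) top-left  bias=+0
  edge (14, 2)→(14, 10): d=(0,8) right/bottom  bias=-1
  edge (14, 10)→(12, 7): d=(-2,-3) top-left  bias=+0
    (6,2)@(13, 5): e=[1,8,7] → #
    (7,2)@(15, 5): e=[11,-8,13] → ·
    (6,3)@(13, 7): e=[5,8,3] → #
    (7,3)@(15, 7): e=[15,-8,9] → ·
    (6,4)@(13, 9): e=[9,8,-1] → ·
  covered (2 px):
    · · · · · · · ·
    · · · · · · · ·
    · · · · · · # ·
    · · · · · · # ·
    · · · · · · · ·
    · · · · · · · ·
    · · · · · · · ·

Result: [[1,5],[2,5],[1,6]]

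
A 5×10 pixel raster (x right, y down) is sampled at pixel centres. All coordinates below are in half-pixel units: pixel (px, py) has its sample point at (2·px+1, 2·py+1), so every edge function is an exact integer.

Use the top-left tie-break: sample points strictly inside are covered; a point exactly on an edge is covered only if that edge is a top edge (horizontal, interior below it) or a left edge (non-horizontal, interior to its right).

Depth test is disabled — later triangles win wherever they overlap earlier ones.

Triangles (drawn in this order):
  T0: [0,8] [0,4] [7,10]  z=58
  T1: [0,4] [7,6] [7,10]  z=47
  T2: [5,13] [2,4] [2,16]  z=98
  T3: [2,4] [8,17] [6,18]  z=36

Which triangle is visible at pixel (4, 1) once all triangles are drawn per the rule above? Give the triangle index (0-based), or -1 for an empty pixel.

T0:
  2·area = 28
  edge (0, 8)→(0, 4): d=(0,-4) top-left  bias=+0
  edge (0, 4)→(7, 10): d=(7,6) right/bottom  bias=-1
  edge (7, 10)→(0, 8): d=(-7,-2) top-left  bias=+0
    (0,2)@(1, 5): e=[4,1,23] → X
    (1,2)@(3, 5): e=[12,-11,27] → .
    (0,3)@(1, 7): e=[4,15,9] → X
    (1,3)@(3, 7): e=[12,3,13] → X
    (2,3)@(5, 7): e=[20,-9,17] → .
    (0,4)@(1, 9): e=[4,29,-5] → .
    (1,4)@(3, 9): e=[12,17,-1] → .
    (2,4)@(5, 9): e=[20,5,3] → X
    (3,4)@(7, 9): e=[28,-7,7] → .
    (2,5)@(5, 11): e=[20,19,-11] → .
  covered (4 px):
    . . . . .
    . . . . .
    X . . . .
    X X . . .
    . . X . .
    . . . . .
    . . . . .
    . . . . .
    . . . . .
    . . . . .
T1:
  2·area = 28
  edge (0, 4)→(7, 6): d=(7,2) right/bottom  bias=-1
  edge (7, 6)→(7, 10): d=(0,4) right/bottom  bias=-1
  edge (7, 10)→(0, 4): d=(-7,-6) top-left  bias=+0
    (3,0)@(7, 1): e=[-35,0,63] → .  [on edge]
    (3,1)@(7, 3): e=[-21,0,49] → .  [on edge]
    (1,2)@(3, 5): e=[1,16,11] → X
    (2,2)@(5, 5): e=[-3,8,23] → .
    (3,2)@(7, 5): e=[-7,0,35] → .  [on edge]
    (1,3)@(3, 7): e=[15,16,-3] → .
    (2,3)@(5, 7): e=[11,8,9] → X
    (3,3)@(7, 7): e=[7,0,21] → .  [on edge]
    (2,4)@(5, 9): e=[25,8,-5] → .
    (3,4)@(7, 9): e=[21,0,7] → .  [on edge]
    (3,5)@(7, 11): e=[35,0,-7] → .  [on edge]
    (3,6)@(7, 13): e=[49,0,-21] → .  [on edge]
    (3,7)@(7, 15): e=[63,0,-35] → .  [on edge]
    (3,8)@(7, 17): e=[77,0,-49] → .  [on edge]
    (3,9)@(7, 19): e=[91,0,-63] → .  [on edge]
  covered (2 px):
    . . . . .
    . . . . .
    . X . . .
    . . X . .
    . . . . .
    . . . . .
    . . . . .
    . . . . .
    . . . . .
    . . . . .
T2:
  2·area = 36  (B↔C swapped to make it positive)
  edge (5, 13)→(2, 16): d=(-3,3) right/bottom  bias=-1
  edge (2, 16)→(2, 4): d=(0,-12) top-left  bias=+0
  edge (2, 4)→(5, 13): d=(3,9) right/bottom  bias=-1
    (0,0)@(1, 1): e=[48,-12,0] → .  [on edge]
    (1,3)@(3, 7): e=[24,12,0] → .  [on edge]
    (1,4)@(3, 9): e=[18,12,6] → X
    (2,4)@(5, 9): e=[12,36,-12] → .
    (4,4)@(9, 9): e=[0,84,-48] → .  [on edge]
    (1,5)@(3, 11): e=[12,12,12] → X
    (2,5)@(5, 11): e=[6,36,-6] → .
    (3,5)@(7, 11): e=[0,60,-24] → .  [on edge]
    (1,6)@(3, 13): e=[6,12,18] → X
    (2,6)@(5, 13): e=[0,36,0] → .  [on edge]
    (1,7)@(3, 15): e=[0,12,24] → .  [on edge]
    (0,8)@(1, 17): e=[0,-12,48] → .  [on edge]
    (3,9)@(7, 19): e=[-24,60,0] → .  [on edge]
  covered (3 px):
    . . . . .
    . . . . .
    . . . . .
    . . . . .
    . X . . .
    . X . . .
    . X . . .
    . . . . .
    . . . . .
    . . . . .
T3:
  2·area = 32
  edge (2, 4)→(8, 17): d=(6,13) right/bottom  bias=-1
  edge (8, 17)→(6, 18): d=(-2,1) right/bottom  bias=-1
  edge (6, 18)→(2, 4): d=(-4,-14) top-left  bias=+0
    (1,3)@(3, 7): e=[5,25,2] → X
    (2,3)@(5, 7): e=[-21,23,30] → .
    (1,4)@(3, 9): e=[17,21,-6] → .
    (2,5)@(5, 11): e=[3,15,14] → X
    (3,5)@(7, 11): e=[-23,13,42] → .
    (2,6)@(5, 13): e=[15,11,6] → X
    (3,6)@(7, 13): e=[-11,9,34] → .
    (2,7)@(5, 15): e=[27,7,-2] → .
    (3,7)@(7, 15): e=[1,5,26] → X
    (4,7)@(9, 15): e=[-25,3,54] → .
    (3,8)@(7, 17): e=[13,1,18] → X
    (4,8)@(9, 17): e=[-13,-1,46] → .
  covered (5 px):
    . . . . .
    . . . . .
    . . . . .
    . X . . .
    . . . . .
    . . X . .
    . . X . .
    . . . X .
    . . . X .
    . . . . .

Z-buffer (winner per pixel, '.' = empty):
  . . . . .
  . . . . .
  0 1 . . .
  0 3 1 . .
  . 2 0 . .
  . 2 3 . .
  . 2 3 . .
  . . . 3 .
  . . . 3 .
  . . . . .

Answer: -1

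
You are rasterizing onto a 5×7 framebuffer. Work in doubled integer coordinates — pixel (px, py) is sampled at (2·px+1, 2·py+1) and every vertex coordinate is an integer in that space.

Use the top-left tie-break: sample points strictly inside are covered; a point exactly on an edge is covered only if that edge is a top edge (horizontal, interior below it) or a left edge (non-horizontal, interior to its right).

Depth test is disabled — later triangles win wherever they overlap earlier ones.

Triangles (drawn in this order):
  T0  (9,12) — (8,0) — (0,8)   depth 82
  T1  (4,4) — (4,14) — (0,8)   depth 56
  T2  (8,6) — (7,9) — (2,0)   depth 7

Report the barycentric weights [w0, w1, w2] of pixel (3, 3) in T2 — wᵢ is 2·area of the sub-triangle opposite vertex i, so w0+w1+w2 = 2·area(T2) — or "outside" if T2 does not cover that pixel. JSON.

T0:
  2·area = 104  (B↔C swapped to make it positive)
  edge (9, 12)→(0, 8): d=(-9,-4) top-left  bias=+0
  edge (0, 8)→(8, 0): d=(8,-8) top-left  bias=+0
  edge (8, 0)→(9, 12): d=(1,12) right/bottom  bias=-1
    (3,0)@(7, 1): e=[91,0,13] → █  [on edge]
    (4,0)@(9, 1): e=[99,16,-11] → ·
    (2,1)@(5, 3): e=[65,0,39] → █  [on edge]
    (4,1)@(9, 3): e=[81,32,-9] → ·
    (1,2)@(3, 5): e=[39,0,65] → █  [on edge]
    (4,2)@(9, 5): e=[63,48,-7] → ·
    (0,3)@(1, 7): e=[13,0,91] → █  [on edge]
    (4,3)@(9, 7): e=[45,64,-5] → ·
    (0,4)@(1, 9): e=[-5,16,93] → ·
    (1,4)@(3, 9): e=[3,32,69] → █
    (4,4)@(9, 9): e=[27,80,-3] → ·
    (1,5)@(3, 11): e=[-15,48,71] → ·
  covered (14 px):
    · · · █ ·
    · · █ █ ·
    · █ █ █ ·
    █ █ █ █ ·
    · █ █ █ ·
    · · · █ ·
    · · · · ·
T1:
  2·area = 40
  edge (4, 4)→(4, 14): d=(0,10) right/bottom  bias=-1
  edge (4, 14)→(0, 8): d=(-4,-6) top-left  bias=+0
  edge (0, 8)→(4, 4): d=(4,-4) top-left  bias=+0
    (3,0)@(7, 1): e=[-30,70,0] → ·  [on edge]
    (2,1)@(5, 3): e=[-10,50,0] → ·  [on edge]
    (1,2)@(3, 5): e=[10,30,0] → █  [on edge]
    (2,2)@(5, 5): e=[-10,42,8] → ·
    (0,3)@(1, 7): e=[30,10,0] → █  [on edge]
    (2,3)@(5, 7): e=[-10,34,16] → ·
    (0,4)@(1, 9): e=[30,2,8] → █
    (2,4)@(5, 9): e=[-10,26,24] → ·
    (0,5)@(1, 11): e=[30,-6,16] → ·
    (1,5)@(3, 11): e=[10,6,24] → █
    (2,5)@(5, 11): e=[-10,18,32] → ·
    (1,6)@(3, 13): e=[10,-2,32] → ·
  covered (6 px):
    · · · · ·
    · · · · ·
    · █ · · ·
    █ █ · · ·
    █ █ · · ·
    · █ · · ·
    · · · · ·
T2:
  2·area = 24
  edge (8, 6)→(7, 9): d=(-1,3) right/bottom  bias=-1
  edge (7, 9)→(2, 0): d=(-5,-9) top-left  bias=+0
  edge (2, 0)→(8, 6): d=(6,6) right/bottom  bias=-1
    (1,0)@(3, 1): e=[20,4,0] → ·  [on edge]
    (2,1)@(5, 3): e=[12,12,0] → ·  [on edge]
    (4,1)@(9, 3): e=[0,48,-24] → ·  [on edge]
    (2,2)@(5, 5): e=[10,2,12] → █
    (3,2)@(7, 5): e=[4,20,0] → ·  [on edge]
    (2,3)@(5, 7): e=[8,-8,24] → ·
    (3,3)@(7, 7): e=[2,10,12] → █
    (4,3)@(9, 7): e=[-4,28,0] → ·  [on edge]
    (3,4)@(7, 9): e=[0,0,24] → ·  [on edge]
  covered (2 px):
    · · · · ·
    · · · · ·
    · · █ · ·
    · · · █ ·
    · · · · ·
    · · · · ·
    · · · · ·

Answer: [10,12,2]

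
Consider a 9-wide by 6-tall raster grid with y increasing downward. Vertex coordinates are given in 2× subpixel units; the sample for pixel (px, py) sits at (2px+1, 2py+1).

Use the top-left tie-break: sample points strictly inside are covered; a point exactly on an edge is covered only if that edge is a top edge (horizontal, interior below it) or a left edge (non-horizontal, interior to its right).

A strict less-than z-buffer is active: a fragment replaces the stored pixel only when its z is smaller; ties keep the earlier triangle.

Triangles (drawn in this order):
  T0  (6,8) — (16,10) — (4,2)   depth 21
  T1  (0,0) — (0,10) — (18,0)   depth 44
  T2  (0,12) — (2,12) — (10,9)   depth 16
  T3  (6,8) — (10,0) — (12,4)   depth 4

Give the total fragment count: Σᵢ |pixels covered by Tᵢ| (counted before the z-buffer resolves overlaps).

T0:
  2·area = 56  (B↔C swapped to make it positive)
  edge (6, 8)→(4, 2): d=(-2,-6) top-left  bias=+0
  edge (4, 2)→(16, 10): d=(12,8) right/bottom  bias=-1
  edge (16, 10)→(6, 8): d=(-10,-2) top-left  bias=+0
    (2,1)@(5, 3): e=[4,4,48] → X
    (3,1)@(7, 3): e=[16,-12,52] → .
    (2,2)@(5, 5): e=[0,28,28] → X  [on edge]
    (3,2)@(7, 5): e=[12,12,32] → X
    (4,2)@(9, 5): e=[24,-4,36] → .
    (0,3)@(1, 7): e=[-28,84,0] → .  [on edge]
    (2,3)@(5, 7): e=[-4,52,8] → .
    (3,3)@(7, 7): e=[8,36,12] → X
    (4,3)@(9, 7): e=[20,20,16] → X
    (5,3)@(11, 7): e=[32,4,20] → X
    (6,3)@(13, 7): e=[44,-12,24] → .
    (3,4)@(7, 9): e=[4,60,-8] → .
    (5,4)@(11, 9): e=[28,28,0] → X  [on edge]
    (3,5)@(7, 11): e=[0,84,-28] → .  [on edge]
  covered (8 px):
    . . . . . . . . .
    . . X . . . . . .
    . . X X . . . . .
    . . . X X X . . .
    . . . . . X X . .
    . . . . . . . . .
T1:
  2·area = 180  (B↔C swapped to make it positive)
  edge (0, 0)→(18, 0): d=(18,0) top-left  bias=+0
  edge (18, 0)→(0, 10): d=(-18,10) right/bottom  bias=-1
  edge (0, 10)→(0, 0): d=(0,-10) top-left  bias=+0
    (0,0)@(1, 1): e=[18,152,10] → X
    (1,0)@(3, 1): e=[18,132,30] → X
    (2,0)@(5, 1): e=[18,112,50] → X
    (3,0)@(7, 1): e=[18,92,70] → X
    (4,0)@(9, 1): e=[18,72,90] → X
    (5,0)@(11, 1): e=[18,52,110] → X
    (6,0)@(13, 1): e=[18,32,130] → X
    (7,0)@(15, 1): e=[18,12,150] → X
    (8,0)@(17, 1): e=[18,-8,170] → .
    (0,1)@(1, 3): e=[54,116,10] → X
    (6,1)@(13, 3): e=[54,-4,130] → .
    (7,1)@(15, 3): e=[54,-24,150] → .
    (4,2)@(9, 5): e=[90,0,90] → .  [on edge]
  covered (22 px):
    X X X X X X X X .
    X X X X X X . . .
    X X X X . . . . .
    X X X . . . . . .
    X . . . . . . . .
    . . . . . . . . .
T2:
  2·area = 6  (B↔C swapped to make it positive)
  edge (0, 12)→(10, 9): d=(10,-3) top-left  bias=+0
  edge (10, 9)→(2, 12): d=(-8,3) right/bottom  bias=-1
  edge (2, 12)→(0, 12): d=(-2,0) right/bottom  bias=-1
  covered (0 px):
    . . . . . . . . .
    . . . . . . . . .
    . . . . . . . . .
    . . . . . . . . .
    . . . . . . . . .
    . . . . . . . . .
T3:
  2·area = 32
  edge (6, 8)→(10, 0): d=(4,-8) top-left  bias=+0
  edge (10, 0)→(12, 4): d=(2,4) right/bottom  bias=-1
  edge (12, 4)→(6, 8): d=(-6,4) right/bottom  bias=-1
    (4,1)@(9, 3): e=[4,10,18] → X
    (5,1)@(11, 3): e=[20,2,10] → X
    (6,1)@(13, 3): e=[36,-6,2] → .
    (4,2)@(9, 5): e=[12,14,6] → X
    (5,2)@(11, 5): e=[28,6,-2] → .
    (3,3)@(7, 7): e=[4,26,2] → X
    (4,3)@(9, 7): e=[20,18,-6] → .
    (3,4)@(7, 9): e=[12,30,-10] → .
  covered (4 px):
    . . . . . . . . .
    . . . . X X . . .
    . . . . X . . . .
    . . . X . . . . .
    . . . . . . . . .
    . . . . . . . . .

Result: 34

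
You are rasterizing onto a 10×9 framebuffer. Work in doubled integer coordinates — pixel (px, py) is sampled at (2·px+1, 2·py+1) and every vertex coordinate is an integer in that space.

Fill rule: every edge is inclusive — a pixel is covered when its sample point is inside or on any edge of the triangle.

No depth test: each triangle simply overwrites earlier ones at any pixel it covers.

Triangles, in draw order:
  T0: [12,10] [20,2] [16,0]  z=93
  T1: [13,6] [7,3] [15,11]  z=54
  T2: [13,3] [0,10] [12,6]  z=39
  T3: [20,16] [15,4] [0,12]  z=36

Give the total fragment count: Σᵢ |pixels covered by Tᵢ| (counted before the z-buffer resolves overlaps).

T0:
  2·area = 48  (B↔C swapped to make it positive)
  edge (12, 10)→(16, 0): d=(4,-10) inclusive
  edge (16, 0)→(20, 2): d=(4,2) inclusive
  edge (20, 2)→(12, 10): d=(-8,8) inclusive
    (8,0)@(17, 1): e=[14,2,32] → █
    (9,0)@(19, 1): e=[34,-2,16] → ·
    (7,1)@(15, 3): e=[2,14,32] → █
    (9,1)@(19, 3): e=[42,6,0] → █  [on edge]
    (7,2)@(15, 5): e=[10,22,16] → █
    (8,2)@(17, 5): e=[30,18,0] → █  [on edge]
    (9,2)@(19, 5): e=[50,14,-16] → ·
    (7,3)@(15, 7): e=[18,30,0] → █  [on edge]
    (8,3)@(17, 7): e=[38,26,-16] → ·
    (6,4)@(13, 9): e=[6,42,0] → █  [on edge]
    (7,4)@(15, 9): e=[26,38,-16] → ·
    (5,5)@(11, 11): e=[-6,54,0] → ·  [on edge]
    (4,6)@(9, 13): e=[-18,66,0] → ·  [on edge]
    (3,7)@(7, 15): e=[-30,78,0] → ·  [on edge]
    (2,8)@(5, 17): e=[-42,90,0] → ·  [on edge]
  covered (8 px):
    · · · · · · · · █ ·
    · · · · · · · █ █ █
    · · · · · · · █ █ ·
    · · · · · · · █ · ·
    · · · · · · █ · · ·
    · · · · · · · · · ·
    · · · · · · · · · ·
    · · · · · · · · · ·
    · · · · · · · · · ·
T1:
  2·area = 24  (B↔C swapped to make it positive)
  edge (13, 6)→(15, 11): d=(2,5) inclusive
  edge (15, 11)→(7, 3): d=(-8,-8) inclusive
  edge (7, 3)→(13, 6): d=(6,3) inclusive
    (1,0)@(3, 1): e=[40,-16,0] → ·  [on edge]
    (2,0)@(5, 1): e=[30,0,-6] → ·  [on edge]
    (5,0)@(11, 1): e=[0,48,-24] → ·  [on edge]
    (3,1)@(7, 3): e=[24,0,0] → █  [on edge]
    (4,1)@(9, 3): e=[14,16,-6] → ·
    (3,2)@(7, 5): e=[28,-16,12] → ·
    (4,2)@(9, 5): e=[18,0,6] → █  [on edge]
    (5,2)@(11, 5): e=[8,16,0] → █  [on edge]
    (6,2)@(13, 5): e=[-2,32,-6] → ·
    (4,3)@(9, 7): e=[22,-16,18] → ·
    (5,3)@(11, 7): e=[12,0,12] → █  [on edge]
    (6,3)@(13, 7): e=[2,16,6] → █
    (7,3)@(15, 7): e=[-8,32,0] → ·  [on edge]
    (6,4)@(13, 9): e=[6,0,18] → █  [on edge]
    (9,4)@(19, 9): e=[-24,48,0] → ·  [on edge]
    (7,5)@(15, 11): e=[0,0,24] → █  [on edge]
    (8,6)@(17, 13): e=[-6,0,30] → ·  [on edge]
    (9,7)@(19, 15): e=[-12,0,36] → ·  [on edge]
  covered (7 px):
    · · · · · · · · · ·
    · · · █ · · · · · ·
    · · · · █ █ · · · ·
    · · · · · █ █ · · ·
    · · · · · · █ · · ·
    · · · · · · · █ · ·
    · · · · · · · · · ·
    · · · · · · · · · ·
    · · · · · · · · · ·
T2:
  2·area = 32  (B↔C swapped to make it positive)
  edge (13, 3)→(12, 6): d=(-1,3) inclusive
  edge (12, 6)→(0, 10): d=(-12,4) inclusive
  edge (0, 10)→(13, 3): d=(13,-7) inclusive
    (6,1)@(13, 3): e=[0,32,0] → █  [on edge]
    (7,1)@(15, 3): e=[-6,24,14] → ·
    (5,2)@(11, 5): e=[4,16,12] → █
    (6,2)@(13, 5): e=[-2,8,26] → ·
    (7,2)@(15, 5): e=[-8,0,40] → ·  [on edge]
    (3,3)@(7, 7): e=[14,8,10] → █
    (4,3)@(9, 7): e=[8,0,24] → █  [on edge]
    (5,3)@(11, 7): e=[2,-8,38] → ·
    (1,4)@(3, 9): e=[24,0,8] → █  [on edge]
    (2,4)@(5, 9): e=[18,-8,22] → ·
    (3,4)@(7, 9): e=[12,-16,36] → ·
    (4,4)@(9, 9): e=[6,-24,50] → ·
    (5,4)@(11, 9): e=[0,-32,64] → ·  [on edge]
    (4,7)@(9, 15): e=[0,-96,128] → ·  [on edge]
  covered (5 px):
    · · · · · · · · · ·
    · · · · · · █ · · ·
    · · · · · █ · · · ·
    · · · █ █ · · · · ·
    · █ · · · · · · · ·
    · · · · · · · · · ·
    · · · · · · · · · ·
    · · · · · · · · · ·
    · · · · · · · · · ·
T3:
  2·area = 220  (B↔C swapped to make it positive)
  edge (20, 16)→(0, 12): d=(-20,-4) inclusive
  edge (0, 12)→(15, 4): d=(15,-8) inclusive
  edge (15, 4)→(20, 16): d=(5,12) inclusive
    (7,2)@(15, 5): e=[200,15,5] → █
    (8,2)@(17, 5): e=[208,31,-19] → ·
    (5,3)@(11, 7): e=[144,13,63] → █
    (6,3)@(13, 7): e=[152,29,39] → █
    (8,3)@(17, 7): e=[168,61,-9] → ·
    (3,4)@(7, 9): e=[88,11,121] → █
    (4,4)@(9, 9): e=[96,27,97] → █
    (8,4)@(17, 9): e=[128,91,1] → █
    (9,4)@(19, 9): e=[136,107,-23] → ·
    (1,5)@(3, 11): e=[32,9,179] → █
    (2,5)@(5, 11): e=[40,25,155] → █
    (9,5)@(19, 11): e=[96,137,-13] → ·
    (2,6)@(5, 13): e=[0,55,165] → █  [on edge]
    (7,7)@(15, 15): e=[0,165,55] → █  [on edge]
  covered (28 px):
    · · · · · · · · · ·
    · · · · · · · · · ·
    · · · · · · · █ · ·
    · · · · · █ █ █ · ·
    · · · █ █ █ █ █ █ ·
    · █ █ █ █ █ █ █ █ ·
    · · █ █ █ █ █ █ █ ·
    · · · · · · · █ █ █
    · · · · · · · · · ·

Result: 48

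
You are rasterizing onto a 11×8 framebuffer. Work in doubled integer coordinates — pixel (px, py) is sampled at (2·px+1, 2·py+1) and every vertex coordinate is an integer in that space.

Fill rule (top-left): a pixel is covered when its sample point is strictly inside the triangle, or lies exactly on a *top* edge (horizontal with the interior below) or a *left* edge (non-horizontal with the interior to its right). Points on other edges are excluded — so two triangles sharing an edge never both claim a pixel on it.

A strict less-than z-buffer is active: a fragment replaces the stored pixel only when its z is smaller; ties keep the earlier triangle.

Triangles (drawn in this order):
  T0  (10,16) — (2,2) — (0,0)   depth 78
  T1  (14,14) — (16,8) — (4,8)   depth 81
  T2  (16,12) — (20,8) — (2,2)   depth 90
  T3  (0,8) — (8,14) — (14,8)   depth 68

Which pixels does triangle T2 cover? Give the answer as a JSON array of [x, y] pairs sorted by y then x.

T0:
  2·area = 12  (B↔C swapped to make it positive)
  edge (10, 16)→(0, 0): d=(-10,-16) top-left  bias=+0
  edge (0, 0)→(2, 2): d=(2,2) right/bottom  bias=-1
  edge (2, 2)→(10, 16): d=(8,14) right/bottom  bias=-1
    (0,0)@(1, 1): e=[6,0,6] → .  [on edge]
    (1,1)@(3, 3): e=[18,0,-6] → .  [on edge]
    (2,2)@(5, 5): e=[30,0,-18] → .  [on edge]
    (3,3)@(7, 7): e=[42,0,-30] → .  [on edge]
    (4,4)@(9, 9): e=[54,0,-42] → .  [on edge]
    (3,5)@(7, 11): e=[2,8,2] → X
    (4,5)@(9, 11): e=[34,4,-26] → .
    (5,5)@(11, 11): e=[66,0,-54] → .  [on edge]
    (3,6)@(7, 13): e=[-18,12,18] → .
    (6,6)@(13, 13): e=[78,0,-66] → .  [on edge]
    (7,7)@(15, 15): e=[90,0,-78] → .  [on edge]
  covered (1 px):
    . . . . . . . . . . .
    . . . . . . . . . . .
    . . . . . . . . . . .
    . . . . . . . . . . .
    . . . . . . . . . . .
    . . . X . . . . . . .
    . . . . . . . . . . .
    . . . . . . . . . . .
T1:
  2·area = 72  (B↔C swapped to make it positive)
  edge (14, 14)→(4, 8): d=(-10,-6) top-left  bias=+0
  edge (4, 8)→(16, 8): d=(12,0) top-left  bias=+0
  edge (16, 8)→(14, 14): d=(-2,6) right/bottom  bias=-1
    (8,2)@(17, 5): e=[108,-36,0] → .  [on edge]
    (3,4)@(7, 9): e=[8,12,52] → X
    (4,4)@(9, 9): e=[20,12,40] → X
    (5,4)@(11, 9): e=[32,12,28] → X
    (6,4)@(13, 9): e=[44,12,16] → X
    (7,4)@(15, 9): e=[56,12,4] → X
    (8,4)@(17, 9): e=[68,12,-8] → .
    (3,5)@(7, 11): e=[-12,36,48] → .
    (4,5)@(9, 11): e=[0,36,36] → X  [on edge]
    (7,5)@(15, 11): e=[36,36,0] → .  [on edge]
    (4,6)@(9, 13): e=[-20,60,32] → .
    (5,6)@(11, 13): e=[-8,60,20] → .
  covered (9 px):
    . . . . . . . . . . .
    . . . . . . . . . . .
    . . . . . . . . . . .
    . . . . . . . . . . .
    . . . X X X X X . . .
    . . . . X X X . . . .
    . . . . . . X . . . .
    . . . . . . . . . . .
T2:
  2·area = 96  (B↔C swapped to make it positive)
  edge (16, 12)→(2, 2): d=(-14,-10) top-left  bias=+0
  edge (2, 2)→(20, 8): d=(18,6) right/bottom  bias=-1
  edge (20, 8)→(16, 12): d=(-4,4) right/bottom  bias=-1
    (2,1)@(5, 3): e=[16,0,80] → .  [on edge]
    (3,2)@(7, 5): e=[8,24,64] → X
    (4,2)@(9, 5): e=[28,12,56] → X
    (5,2)@(11, 5): e=[48,0,48] → .  [on edge]
    (3,3)@(7, 7): e=[-20,60,56] → .
    (4,3)@(9, 7): e=[0,48,48] → X  [on edge]
    (5,3)@(11, 7): e=[20,36,40] → X
    (6,3)@(13, 7): e=[40,24,32] → X
    (7,3)@(15, 7): e=[60,12,24] → X
    (8,3)@(17, 7): e=[80,0,16] → .  [on edge]
    (10,3)@(21, 7): e=[120,-24,0] → .  [on edge]
    (4,4)@(9, 9): e=[-28,84,40] → .
    (9,4)@(19, 9): e=[72,24,0] → .  [on edge]
    (8,5)@(17, 11): e=[24,72,0] → .  [on edge]
    (7,6)@(15, 13): e=[-24,120,0] → .  [on edge]
    (6,7)@(13, 15): e=[-72,168,0] → .  [on edge]
  covered (10 px):
    . . . . . . . . . . .
    . . . . . . . . . . .
    . . . X X . . . . . .
    . . . . X X X X . . .
    . . . . . . X X X . .
    . . . . . . . X . . .
    . . . . . . . . . . .
    . . . . . . . . . . .
T3:
  2·area = 84  (B↔C swapped to make it positive)
  edge (0, 8)→(14, 8): d=(14,0) top-left  bias=+0
  edge (14, 8)→(8, 14): d=(-6,6) right/bottom  bias=-1
  edge (8, 14)→(0, 8): d=(-8,-6) top-left  bias=+0
    (10,0)@(21, 1): e=[-98,0,182] → .  [on edge]
    (9,1)@(19, 3): e=[-70,0,154] → .  [on edge]
    (8,2)@(17, 5): e=[-42,0,126] → .  [on edge]
    (7,3)@(15, 7): e=[-14,0,98] → .  [on edge]
    (1,4)@(3, 9): e=[14,60,10] → X
    (2,4)@(5, 9): e=[14,48,22] → X
    (3,4)@(7, 9): e=[14,36,34] → X
    (4,4)@(9, 9): e=[14,24,46] → X
    (5,4)@(11, 9): e=[14,12,58] → X
    (6,4)@(13, 9): e=[14,0,70] → .  [on edge]
    (1,5)@(3, 11): e=[42,48,-6] → .
    (2,5)@(5, 11): e=[42,36,6] → X
    (5,5)@(11, 11): e=[42,0,42] → .  [on edge]
    (4,6)@(9, 13): e=[70,0,14] → .  [on edge]
    (3,7)@(7, 15): e=[98,0,-14] → .  [on edge]
  covered (9 px):
    . . . . . . . . . . .
    . . . . . . . . . . .
    . . . . . . . . . . .
    . . . . . . . . . . .
    . X X X X X . . . . .
    . . X X X . . . . . .
    . . . X . . . . . . .
    . . . . . . . . . . .

Answer: [[3,2],[4,2],[4,3],[5,3],[6,3],[7,3],[6,4],[7,4],[8,4],[7,5]]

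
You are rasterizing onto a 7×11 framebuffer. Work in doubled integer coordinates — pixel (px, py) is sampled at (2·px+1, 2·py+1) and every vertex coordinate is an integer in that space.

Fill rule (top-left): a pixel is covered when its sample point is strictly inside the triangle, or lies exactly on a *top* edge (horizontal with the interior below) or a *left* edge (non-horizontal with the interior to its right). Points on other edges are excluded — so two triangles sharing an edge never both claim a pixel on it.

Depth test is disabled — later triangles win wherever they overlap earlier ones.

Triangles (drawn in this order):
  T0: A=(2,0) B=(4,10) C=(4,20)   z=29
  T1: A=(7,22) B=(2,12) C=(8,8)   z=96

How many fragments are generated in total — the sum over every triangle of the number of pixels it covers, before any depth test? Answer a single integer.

T0:
  2·area = 20
  edge (2, 0)→(4, 10): d=(2,10) right/bottom  bias=-1
  edge (4, 10)→(4, 20): d=(0,10) right/bottom  bias=-1
  edge (4, 20)→(2, 0): d=(-2,-20) top-left  bias=+0
    (1,2)@(3, 5): e=[0,10,10] → ·  [on edge]
    (1,3)@(3, 7): e=[4,10,6] → █
    (2,3)@(5, 7): e=[-16,-10,46] → ·
    (1,4)@(3, 9): e=[8,10,2] → █
    (2,4)@(5, 9): e=[-12,-10,42] → ·
    (1,5)@(3, 11): e=[12,10,-2] → ·
    (2,7)@(5, 15): e=[0,-10,30] → ·  [on edge]
  covered (2 px):
    · · · · · · ·
    · · · · · · ·
    · · · · · · ·
    · █ · · · · ·
    · █ · · · · ·
    · · · · · · ·
    · · · · · · ·
    · · · · · · ·
    · · · · · · ·
    · · · · · · ·
    · · · · · · ·
T1:
  2·area = 80
  edge (7, 22)→(2, 12): d=(-5,-10) top-left  bias=+0
  edge (2, 12)→(8, 8): d=(6,-4) top-left  bias=+0
  edge (8, 8)→(7, 22): d=(-1,14) right/bottom  bias=-1
    (3,4)@(7, 9): e=[65,2,13] → █
    (4,4)@(9, 9): e=[85,10,-15] → ·
    (2,5)@(5, 11): e=[35,6,39] → █
    (4,5)@(9, 11): e=[75,22,-17] → ·
    (1,6)@(3, 13): e=[5,10,65] → █
    (4,6)@(9, 13): e=[65,34,-19] → ·
    (1,7)@(3, 15): e=[-5,22,63] → ·
    (2,7)@(5, 15): e=[15,30,35] → █
    (4,7)@(9, 15): e=[55,46,-21] → ·
    (2,8)@(5, 17): e=[5,42,33] → █
    (4,8)@(9, 17): e=[45,58,-23] → ·
    (2,9)@(5, 19): e=[-5,54,31] → ·
  covered (12 px):
    · · · · · · ·
    · · · · · · ·
    · · · · · · ·
    · · · · · · ·
    · · · █ · · ·
    · · █ █ · · ·
    · █ █ █ · · ·
    · · █ █ · · ·
    · · █ █ · · ·
    · · · █ · · ·
    · · · █ · · ·

Result: 14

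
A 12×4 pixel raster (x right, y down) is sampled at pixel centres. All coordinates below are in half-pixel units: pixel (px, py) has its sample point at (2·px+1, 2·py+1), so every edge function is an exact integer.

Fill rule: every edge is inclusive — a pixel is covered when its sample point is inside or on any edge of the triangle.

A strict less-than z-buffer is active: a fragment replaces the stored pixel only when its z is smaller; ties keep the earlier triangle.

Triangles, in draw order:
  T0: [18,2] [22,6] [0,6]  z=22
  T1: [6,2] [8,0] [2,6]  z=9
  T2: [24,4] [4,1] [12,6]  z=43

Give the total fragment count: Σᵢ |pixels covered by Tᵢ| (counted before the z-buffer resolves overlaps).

T0:
  2·area = 88
  edge (18, 2)→(22, 6): d=(4,4) inclusive
  edge (22, 6)→(0, 6): d=(-22,0) inclusive
  edge (0, 6)→(18, 2): d=(18,-4) inclusive
    (8,0)@(17, 1): e=[0,110,-22] → ·  [on edge]
    (7,1)@(15, 3): e=[16,66,6] → █
    (8,1)@(17, 3): e=[8,66,14] → █
    (9,1)@(19, 3): e=[0,66,22] → █  [on edge]
    (10,1)@(21, 3): e=[-8,66,30] → ·
    (2,2)@(5, 5): e=[64,22,2] → █
    (3,2)@(7, 5): e=[56,22,10] → █
    (4,2)@(9, 5): e=[48,22,18] → █
    (5,2)@(11, 5): e=[40,22,26] → █
    (6,2)@(13, 5): e=[32,22,34] → █
    (10,2)@(21, 5): e=[0,22,66] → █  [on edge]
    (11,2)@(23, 5): e=[-8,22,74] → ·
    (11,3)@(23, 7): e=[0,-22,110] → ·  [on edge]
  covered (12 px):
    · · · · · · · · · · · ·
    · · · · · · · █ █ █ · ·
    · · █ █ █ █ █ █ █ █ █ ·
    · · · · · · · · · · · ·
T1:
  degenerate (2·area = 0) — covers nothing
T2:
  2·area = 76  (B↔C swapped to make it positive)
  edge (24, 4)→(12, 6): d=(-12,2) inclusive
  edge (12, 6)→(4, 1): d=(-8,-5) inclusive
  edge (4, 1)→(24, 4): d=(20,3) inclusive
    (4,1)@(9, 3): e=[42,9,25] → █
    (5,1)@(11, 3): e=[38,19,19] → █
    (6,1)@(13, 3): e=[34,29,13] → █
    (7,1)@(15, 3): e=[30,39,7] → █
    (8,1)@(17, 3): e=[26,49,1] → █
    (9,1)@(19, 3): e=[22,59,-5] → ·
    (4,2)@(9, 5): e=[18,-7,65] → ·
    (5,2)@(11, 5): e=[14,3,59] → █
    (9,2)@(19, 5): e=[-2,43,35] → ·
    (5,3)@(11, 7): e=[-10,-13,99] → ·
    (6,3)@(13, 7): e=[-14,-3,93] → ·
    (7,3)@(15, 7): e=[-18,7,87] → ·
  covered (9 px):
    · · · · · · · · · · · ·
    · · · · █ █ █ █ █ · · ·
    · · · · · █ █ █ █ · · ·
    · · · · · · · · · · · ·

Answer: 21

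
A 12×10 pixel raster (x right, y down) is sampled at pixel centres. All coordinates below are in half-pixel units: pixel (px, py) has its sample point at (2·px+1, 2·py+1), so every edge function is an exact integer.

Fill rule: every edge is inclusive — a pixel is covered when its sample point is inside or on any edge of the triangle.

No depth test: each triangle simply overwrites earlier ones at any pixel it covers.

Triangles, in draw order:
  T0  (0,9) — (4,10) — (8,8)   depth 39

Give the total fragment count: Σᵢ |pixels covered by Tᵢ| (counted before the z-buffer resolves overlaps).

T0:
  2·area = 12  (B↔C swapped to make it positive)
  edge (0, 9)→(8, 8): d=(8,-1) inclusive
  edge (8, 8)→(4, 10): d=(-4,2) inclusive
  edge (4, 10)→(0, 9): d=(-4,-1) inclusive
    (0,4)@(1, 9): e=[1,10,1] → █
    (1,4)@(3, 9): e=[3,6,3] → █
    (2,4)@(5, 9): e=[5,2,5] → █
    (3,4)@(7, 9): e=[7,-2,7] → ·
    (0,5)@(1, 11): e=[17,2,-7] → ·
    (1,5)@(3, 11): e=[19,-2,-5] → ·
    (2,5)@(5, 11): e=[21,-6,-3] → ·
  covered (3 px):
    · · · · · · · · · · · ·
    · · · · · · · · · · · ·
    · · · · · · · · · · · ·
    · · · · · · · · · · · ·
    █ █ █ · · · · · · · · ·
    · · · · · · · · · · · ·
    · · · · · · · · · · · ·
    · · · · · · · · · · · ·
    · · · · · · · · · · · ·
    · · · · · · · · · · · ·

Answer: 3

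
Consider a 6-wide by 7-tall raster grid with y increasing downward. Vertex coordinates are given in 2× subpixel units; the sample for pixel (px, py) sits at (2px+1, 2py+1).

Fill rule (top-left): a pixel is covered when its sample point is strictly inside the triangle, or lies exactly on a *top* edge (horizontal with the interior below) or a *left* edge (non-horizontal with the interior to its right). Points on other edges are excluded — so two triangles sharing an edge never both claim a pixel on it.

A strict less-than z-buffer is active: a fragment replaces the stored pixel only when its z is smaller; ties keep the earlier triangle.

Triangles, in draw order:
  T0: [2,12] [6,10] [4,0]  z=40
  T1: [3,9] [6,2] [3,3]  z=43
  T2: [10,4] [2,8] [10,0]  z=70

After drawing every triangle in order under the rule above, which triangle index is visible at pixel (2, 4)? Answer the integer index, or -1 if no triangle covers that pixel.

T0:
  2·area = 44  (B↔C swapped to make it positive)
  edge (2, 12)→(4, 0): d=(2,-12) top-left  bias=+0
  edge (4, 0)→(6, 10): d=(2,10) right/bottom  bias=-1
  edge (6, 10)→(2, 12): d=(-4,2) right/bottom  bias=-1
    (2,2)@(5, 5): e=[22,0,22] → ·  [on edge]
    (1,3)@(3, 7): e=[2,24,18] → #
    (2,3)@(5, 7): e=[26,4,14] → #
    (3,3)@(7, 7): e=[50,-16,10] → ·
    (1,4)@(3, 9): e=[6,28,10] → #
    (3,4)@(7, 9): e=[54,-12,2] → ·
    (1,5)@(3, 11): e=[10,32,2] → #
    (2,5)@(5, 11): e=[34,12,-2] → ·
    (1,6)@(3, 13): e=[14,36,-6] → ·
  covered (5 px):
    · · · · · ·
    · · · · · ·
    · · · · · ·
    · # # · · ·
    · # # · · ·
    · # · · · ·
    · · · · · ·
T1:
  2·area = 18  (B↔C swapped to make it positive)
  edge (3, 9)→(3, 3): d=(0,-6) top-left  bias=+0
  edge (3, 3)→(6, 2): d=(3,-1) top-left  bias=+0
  edge (6, 2)→(3, 9): d=(-3,7) right/bottom  bias=-1
    (1,0)@(3, 1): e=[0,-6,24] → ·  [on edge]
    (4,0)@(9, 1): e=[36,0,-18] → ·  [on edge]
    (1,1)@(3, 3): e=[0,0,18] → #  [on edge]
    (2,1)@(5, 3): e=[12,2,4] → #
    (3,1)@(7, 3): e=[24,4,-10] → ·
    (1,2)@(3, 5): e=[0,6,12] → #  [on edge]
    (2,2)@(5, 5): e=[12,8,-2] → ·
    (1,3)@(3, 7): e=[0,12,6] → #  [on edge]
    (2,3)@(5, 7): e=[12,14,-8] → ·
    (1,4)@(3, 9): e=[0,18,0] → ·  [on edge]
    (1,5)@(3, 11): e=[0,24,-6] → ·  [on edge]
    (1,6)@(3, 13): e=[0,30,-12] → ·  [on edge]
  covered (4 px):
    · · · · · ·
    · # # · · ·
    · # · · · ·
    · # · · · ·
    · · · · · ·
    · · · · · ·
    · · · · · ·
T2:
  2·area = 32
  edge (10, 4)→(2, 8): d=(-8,4) right/bottom  bias=-1
  edge (2, 8)→(10, 0): d=(8,-8) top-left  bias=+0
  edge (10, 0)→(10, 4): d=(0,4) right/bottom  bias=-1
    (4,0)@(9, 1): e=[28,0,4] → #  [on edge]
    (5,0)@(11, 1): e=[20,16,-4] → ·
    (3,1)@(7, 3): e=[20,0,12] → #  [on edge]
    (5,1)@(11, 3): e=[4,32,-4] → ·
    (2,2)@(5, 5): e=[12,0,20] → #  [on edge]
    (4,2)@(9, 5): e=[-4,32,4] → ·
    (1,3)@(3, 7): e=[4,0,28] → #  [on edge]
    (2,3)@(5, 7): e=[-4,16,20] → ·
    (3,3)@(7, 7): e=[-12,32,12] → ·
    (0,4)@(1, 9): e=[-4,0,36] → ·  [on edge]
    (1,4)@(3, 9): e=[-12,16,28] → ·
  covered (6 px):
    · · · · # ·
    · · · # # ·
    · · # # · ·
    · # · · · ·
    · · · · · ·
    · · · · · ·
    · · · · · ·

Z-buffer (winner per pixel, '.' = empty):
  . . . . 2 .
  . 1 1 2 2 .
  . 1 2 2 . .
  . 0 0 . . .
  . 0 0 . . .
  . 0 . . . .
  . . . . . .

Answer: 0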